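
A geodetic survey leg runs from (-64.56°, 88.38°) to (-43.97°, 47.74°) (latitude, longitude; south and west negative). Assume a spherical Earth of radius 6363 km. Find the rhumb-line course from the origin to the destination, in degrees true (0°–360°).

311.7°

Meridional parts: M(φ₁)=-1.4884, M(φ₂)=-0.8562 → ΔM = +0.6323;  Δλ = -0.7093 rad
tan C = Δλ / ΔM = -1.1219 → C = 311.71°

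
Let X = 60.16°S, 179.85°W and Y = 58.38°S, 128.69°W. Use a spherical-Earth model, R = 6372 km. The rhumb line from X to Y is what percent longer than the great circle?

2.6%

Great circle: σ = 0.4458 rad → d_gc = Rσ = 2840.867 km
Rhumb: Δφ = +0.0311, Δλ = +0.8929, Δψ = +0.0608, q = Δφ/Δψ = 0.5109 → d_rh = R√(Δφ²+q²Δλ²) = 2913.314 km
Excess = (2913.314 − 2840.867) / 2840.867 = 72.447 / 2840.867 = 2.5502% ≈ 2.6%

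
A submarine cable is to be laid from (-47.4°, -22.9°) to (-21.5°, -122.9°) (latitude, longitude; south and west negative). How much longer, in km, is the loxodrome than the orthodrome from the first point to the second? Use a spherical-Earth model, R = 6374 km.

484 km

Great circle: cos σ = sin φ₁ sin φ₂ + cos φ₁ cos φ₂ cos Δλ,  σ = 1.4097 rad → d_gc = 8985.30 km
Rhumb line: Δψ = +0.5575, q = Δφ/Δψ = 0.8108, d_rh = R√(Δφ²+q²Δλ²) = 9468.84 km
Excess = 9468.84 − 8985.30 = 483.54 ≈ 484 km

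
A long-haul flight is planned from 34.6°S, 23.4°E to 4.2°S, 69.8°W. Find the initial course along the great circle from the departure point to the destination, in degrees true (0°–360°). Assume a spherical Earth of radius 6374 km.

264.7°

N = sin Δλ·cos φ₂ = -0.9958;  D = cos φ₁ sin φ₂ − sin φ₁ cos φ₂ cos Δλ = -0.0919
initial course = atan2(N, D) = 264.73°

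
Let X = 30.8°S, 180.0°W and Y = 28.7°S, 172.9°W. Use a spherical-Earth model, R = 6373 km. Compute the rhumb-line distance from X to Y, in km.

724 km

Δψ = ln[tan(π/4+φ₂/2)/tan(π/4+φ₁/2)] = +0.0422;  Δφ = +0.0367 rad,  Δλ = +0.1239 rad
q = Δφ/Δψ = 0.8681
d = R·√(Δφ² + q²Δλ²) = 6373·0.11365 = 724 km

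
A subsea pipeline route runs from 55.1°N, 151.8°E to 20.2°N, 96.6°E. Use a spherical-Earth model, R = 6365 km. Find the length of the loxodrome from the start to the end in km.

6082 km

Δψ = ln[tan(π/4+φ₂/2)/tan(π/4+φ₁/2)] = -0.7972;  Δφ = -0.6091 rad,  Δλ = -0.9634 rad
q = Δφ/Δψ = 0.7641
d = R·√(Δφ² + q²Δλ²) = 6365·0.95547 = 6082 km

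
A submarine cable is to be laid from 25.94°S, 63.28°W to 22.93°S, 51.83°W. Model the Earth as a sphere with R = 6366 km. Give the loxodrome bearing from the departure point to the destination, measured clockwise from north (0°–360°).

Δψ = ln[tan(π/4+φ₂/2)/tan(π/4+φ₁/2)] = +0.0577
Δλ = +0.1998 rad (taken the short way round)
course = atan2(Δλ, Δψ) = 73.89°

73.9°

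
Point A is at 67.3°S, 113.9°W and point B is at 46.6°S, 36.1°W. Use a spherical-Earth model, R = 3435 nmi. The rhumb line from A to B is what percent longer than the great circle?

5.9%

Great circle: σ = 0.7578 rad → d_gc = Rσ = 2603.2 nmi
Rhumb: Δφ = +0.3613, Δλ = +1.3579, Δψ = +0.6844, q = Δφ/Δψ = 0.5279 → d_rh = R√(Δφ²+q²Δλ²) = 2757.3 nmi
Excess = (2757.3 − 2603.2) / 2603.2 = 154.1 / 2603.2 = 5.92% ≈ 5.9%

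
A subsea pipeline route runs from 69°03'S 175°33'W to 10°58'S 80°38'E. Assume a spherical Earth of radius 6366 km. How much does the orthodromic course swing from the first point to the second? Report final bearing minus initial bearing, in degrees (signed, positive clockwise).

At departure: θ₁ = atan2(sin Δλ cos φ₂, cos φ₁ sin φ₂ − sin φ₁ cos φ₂ cos Δλ) = 253.25°
At arrival: θ₂ = atan2(sin Δλ cos φ₁, −cos φ₂ sin φ₁ + sin φ₂ cos φ₁ cos Δλ) = 339.59°
Δθ = θ₂ − θ₁ = +86.3°

+86.3°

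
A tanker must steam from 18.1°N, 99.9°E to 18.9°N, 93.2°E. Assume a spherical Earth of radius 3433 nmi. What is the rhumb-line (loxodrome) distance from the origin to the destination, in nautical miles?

384 nmi

Δψ = ln[tan(π/4+φ₂/2)/tan(π/4+φ₁/2)] = +0.0147;  Δφ = +0.0140 rad,  Δλ = -0.1169 rad
q = Δφ/Δψ = 0.9483
d = R·√(Δφ² + q²Δλ²) = 3433·0.11177 = 384 nmi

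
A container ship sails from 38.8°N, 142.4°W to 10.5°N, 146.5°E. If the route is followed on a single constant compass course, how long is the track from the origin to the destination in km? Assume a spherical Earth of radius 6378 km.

Δψ = ln[tan(π/4+φ₂/2)/tan(π/4+φ₁/2)] = -0.5515;  Δφ = -0.4939 rad,  Δλ = -1.2409 rad
q = Δφ/Δψ = 0.8956
d = R·√(Δφ² + q²Δλ²) = 6378·1.21618 = 7757 km

7757 km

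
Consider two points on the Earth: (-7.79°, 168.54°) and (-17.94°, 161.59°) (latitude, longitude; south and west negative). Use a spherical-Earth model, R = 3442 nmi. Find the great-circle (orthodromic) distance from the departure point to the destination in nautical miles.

733 nmi

Haversine: a = sin²(Δφ/2)+cos φ₁ cos φ₂ sin²(Δλ/2) = 0.01129;  σ = 2·atan2(√a,√(1−a))
σ = 12.198° → d = Rσ = 3442·0.21289 = 733 nmi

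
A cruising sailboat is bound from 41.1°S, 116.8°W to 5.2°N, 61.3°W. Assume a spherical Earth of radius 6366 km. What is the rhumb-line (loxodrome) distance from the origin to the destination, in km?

Rhumb course C = atan2(Δλ, Δψ) with Δψ = ln[tan(π/4+φ₂/2)/tan(π/4+φ₁/2)] = +0.8791, Δλ = +0.9687 → C = 47.78°
d = R·|Δφ| / |cos C| = 6366·0.80809 / 0.67203 = 7655 km

7655 km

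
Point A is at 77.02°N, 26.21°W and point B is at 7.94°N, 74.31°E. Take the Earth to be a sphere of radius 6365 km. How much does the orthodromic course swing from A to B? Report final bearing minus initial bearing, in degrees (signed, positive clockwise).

At departure: θ₁ = atan2(sin Δλ cos φ₂, cos φ₁ sin φ₂ − sin φ₁ cos φ₂ cos Δλ) = 77.99°
At arrival: θ₂ = atan2(sin Δλ cos φ₁, −cos φ₂ sin φ₁ + sin φ₂ cos φ₁ cos Δλ) = 167.18°
Δθ = θ₂ − θ₁ = +89.2°

+89.2°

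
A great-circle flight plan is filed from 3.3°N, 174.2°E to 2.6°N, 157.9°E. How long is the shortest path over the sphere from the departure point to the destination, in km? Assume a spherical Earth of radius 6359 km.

cos σ = sin φ₁ sin φ₂ + cos φ₁ cos φ₂ cos Δλ
      = sin(3.30°)sin(2.60°) + cos(3.30°)cos(2.60°)cos(-16.30°) = 0.9598
σ = 16.293° → d = Rσ = 6359·0.28437 = 1808 km

1808 km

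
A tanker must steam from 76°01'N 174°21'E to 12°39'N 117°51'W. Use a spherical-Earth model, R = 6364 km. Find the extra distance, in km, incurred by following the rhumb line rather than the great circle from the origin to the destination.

275 km

Great circle: cos σ = sin φ₁ sin φ₂ + cos φ₁ cos φ₂ cos Δλ,  σ = 1.2644 rad → d_gc = 8046.9 km
Rhumb line: Δψ = -1.8759, q = Δφ/Δψ = 0.5896, d_rh = R√(Δφ²+q²Δλ²) = 8321.6 km
Excess = 8321.6 − 8046.9 = 274.7 ≈ 275 km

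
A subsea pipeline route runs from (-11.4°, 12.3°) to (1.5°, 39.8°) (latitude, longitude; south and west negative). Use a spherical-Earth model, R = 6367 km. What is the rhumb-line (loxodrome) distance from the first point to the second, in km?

Rhumb course C = atan2(Δλ, Δψ) with Δψ = ln[tan(π/4+φ₂/2)/tan(π/4+φ₁/2)] = +0.2265, Δλ = +0.4800 → C = 64.74°
d = R·|Δφ| / |cos C| = 6367·0.22515 / 0.42674 = 3359 km

3359 km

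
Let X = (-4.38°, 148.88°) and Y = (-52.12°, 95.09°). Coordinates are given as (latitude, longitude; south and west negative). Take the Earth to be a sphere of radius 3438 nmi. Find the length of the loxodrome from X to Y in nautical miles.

3942 nmi

Rhumb course C = atan2(Δλ, Δψ) with Δψ = ln[tan(π/4+φ₂/2)/tan(π/4+φ₁/2)] = -0.9930, Δλ = -0.9388 → C = 223.39°
d = R·|Δφ| / |cos C| = 3438·0.83322 / 0.72667 = 3942 nmi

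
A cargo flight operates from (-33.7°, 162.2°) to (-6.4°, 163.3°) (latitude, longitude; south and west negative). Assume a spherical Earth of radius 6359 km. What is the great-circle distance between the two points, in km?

cos σ = sin φ₁ sin φ₂ + cos φ₁ cos φ₂ cos Δλ
      = sin(-33.70°)sin(-6.40°) + cos(-33.70°)cos(-6.40°)cos(1.10°) = 0.8885
σ = 27.319° → d = Rσ = 6359·0.47681 = 3032 km

3032 km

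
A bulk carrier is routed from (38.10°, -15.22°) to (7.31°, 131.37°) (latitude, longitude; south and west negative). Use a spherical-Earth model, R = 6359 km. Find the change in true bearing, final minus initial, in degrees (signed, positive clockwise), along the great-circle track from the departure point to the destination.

+106.3°

Initial bearing θ₁ = atan2(sin Δλ cos φ₂, cos φ₁ sin φ₂ − sin φ₁ cos φ₂ cos Δλ) = 41.79°
Final bearing θ₂ = (initial bearing from the destination back to the start) + 180° = 148.08°
Δθ = θ₂ − θ₁ = +106.3°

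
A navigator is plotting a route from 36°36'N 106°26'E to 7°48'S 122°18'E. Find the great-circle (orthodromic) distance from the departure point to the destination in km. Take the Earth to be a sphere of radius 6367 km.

Haversine: a = sin²(Δφ/2)+cos φ₁ cos φ₂ sin²(Δλ/2) = 0.15792;  σ = 2·atan2(√a,√(1−a))
σ = 46.830° → d = Rσ = 6367·0.81733 = 5204 km

5204 km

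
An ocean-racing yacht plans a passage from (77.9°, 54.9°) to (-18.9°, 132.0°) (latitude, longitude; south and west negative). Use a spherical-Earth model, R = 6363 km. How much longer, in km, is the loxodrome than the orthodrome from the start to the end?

Great circle: cos σ = sin φ₁ sin φ₂ + cos φ₁ cos φ₂ cos Δλ,  σ = 1.8467 rad → d_gc = 11750.8 km
Rhumb line: Δψ = -2.5805, q = Δφ/Δψ = 0.6547, d_rh = R√(Δφ²+q²Δλ²) = 12124.0 km
Excess = 12124.0 − 11750.8 = 373.2 ≈ 373 km

373 km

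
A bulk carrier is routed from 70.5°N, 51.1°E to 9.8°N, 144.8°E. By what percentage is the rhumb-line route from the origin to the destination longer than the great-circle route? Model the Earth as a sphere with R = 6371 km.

Great circle: σ = 1.4311 rad → d_gc = Rσ = 9117.7 km
Rhumb: Δφ = -1.0594, Δλ = +1.6354, Δψ = -1.5894, q = Δφ/Δψ = 0.6666 → d_rh = R√(Δφ²+q²Δλ²) = 9684.4 km
Excess = (9684.4 − 9117.7) / 9117.7 = 566.7 / 9117.7 = 6.22% ≈ 6.2%

6.2%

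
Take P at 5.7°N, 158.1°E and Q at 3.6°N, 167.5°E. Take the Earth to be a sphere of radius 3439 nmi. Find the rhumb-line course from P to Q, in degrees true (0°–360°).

Meridional parts: M(φ₁)=+0.0996, M(φ₂)=+0.0629 → ΔM = -0.0368;  Δλ = +0.1641 rad
tan C = Δλ / ΔM = -4.4612 → C = 102.63°

102.6°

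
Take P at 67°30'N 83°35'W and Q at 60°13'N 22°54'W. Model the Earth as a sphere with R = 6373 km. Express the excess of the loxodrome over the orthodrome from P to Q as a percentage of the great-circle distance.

3.9%

Great circle: σ = 0.4625 rad → d_gc = Rσ = 2947.8 km
Rhumb: Δφ = -0.1271, Δλ = +1.0591, Δψ = -0.2903, q = Δφ/Δψ = 0.4378 → d_rh = R√(Δφ²+q²Δλ²) = 3064.2 km
Excess = (3064.2 − 2947.8) / 2947.8 = 116.4 / 2947.8 = 3.949% ≈ 3.9%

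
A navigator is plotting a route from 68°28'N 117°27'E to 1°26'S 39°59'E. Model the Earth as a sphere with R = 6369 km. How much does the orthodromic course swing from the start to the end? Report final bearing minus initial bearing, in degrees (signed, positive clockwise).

-56.8°

At departure: θ₁ = atan2(sin Δλ cos φ₂, cos φ₁ sin φ₂ − sin φ₁ cos φ₂ cos Δλ) = 257.80°
At arrival: θ₂ = atan2(sin Δλ cos φ₁, −cos φ₂ sin φ₁ + sin φ₂ cos φ₁ cos Δλ) = 201.03°
Δθ = θ₂ − θ₁ = -56.8°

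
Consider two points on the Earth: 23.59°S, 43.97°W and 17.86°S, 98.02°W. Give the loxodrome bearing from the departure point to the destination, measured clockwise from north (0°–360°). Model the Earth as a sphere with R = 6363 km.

276.5°

Meridional parts: M(φ₁)=-0.4239, M(φ₂)=-0.3169 → ΔM = +0.1070;  Δλ = -0.9434 rad
tan C = Δλ / ΔM = -8.8177 → C = 276.47°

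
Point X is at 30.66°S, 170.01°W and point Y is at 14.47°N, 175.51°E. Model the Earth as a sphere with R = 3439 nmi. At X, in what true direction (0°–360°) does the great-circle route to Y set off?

340.7°

N = sin Δλ·cos φ₂ = -0.2421;  D = cos φ₁ sin φ₂ − sin φ₁ cos φ₂ cos Δλ = +0.6930
initial course = atan2(N, D) = 340.74°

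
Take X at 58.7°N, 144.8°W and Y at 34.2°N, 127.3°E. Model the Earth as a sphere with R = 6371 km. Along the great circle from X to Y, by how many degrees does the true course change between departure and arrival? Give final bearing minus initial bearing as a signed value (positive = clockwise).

At departure: θ₁ = atan2(sin Δλ cos φ₂, cos φ₁ sin φ₂ − sin φ₁ cos φ₂ cos Δλ) = 287.85°
At arrival: θ₂ = atan2(sin Δλ cos φ₁, −cos φ₂ sin φ₁ + sin φ₂ cos φ₁ cos Δλ) = 216.72°
Δθ = θ₂ − θ₁ = -71.1°

-71.1°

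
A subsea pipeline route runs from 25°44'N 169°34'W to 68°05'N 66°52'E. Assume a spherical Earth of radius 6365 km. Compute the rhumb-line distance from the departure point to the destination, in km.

9822 km

Δψ = ln[tan(π/4+φ₂/2)/tan(π/4+φ₁/2)] = +1.1768;  Δφ = +0.7391 rad,  Δλ = -2.1566 rad
q = Δφ/Δψ = 0.6281
d = R·√(Δφ² + q²Δλ²) = 6365·1.54314 = 9822 km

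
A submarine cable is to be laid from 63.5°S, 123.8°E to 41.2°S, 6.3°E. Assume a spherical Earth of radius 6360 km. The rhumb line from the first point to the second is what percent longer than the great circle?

14.0%

Great circle: σ = 1.1214 rad → d_gc = Rσ = 7131.8 km
Rhumb: Δφ = +0.3892, Δλ = -2.0508, Δψ = +0.6557, q = Δφ/Δψ = 0.5936 → d_rh = R√(Δφ²+q²Δλ²) = 8128.2 km
Excess = (8128.2 − 7131.8) / 7131.8 = 996.4 / 7131.8 = 13.97% ≈ 14.0%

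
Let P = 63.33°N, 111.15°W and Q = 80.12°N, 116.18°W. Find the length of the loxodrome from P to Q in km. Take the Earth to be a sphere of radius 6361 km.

1871 km

Rhumb course C = atan2(Δλ, Δψ) with Δψ = ln[tan(π/4+φ₂/2)/tan(π/4+φ₁/2)] = +1.0088, Δλ = -0.0878 → C = 355.03°
d = R·|Δφ| / |cos C| = 6361·0.29304 / 0.99624 = 1871 km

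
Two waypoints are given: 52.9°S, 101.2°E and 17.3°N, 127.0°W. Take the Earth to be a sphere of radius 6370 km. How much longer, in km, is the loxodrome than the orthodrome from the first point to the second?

Great circle: cos σ = sin φ₁ sin φ₂ + cos φ₁ cos φ₂ cos Δλ,  σ = 2.2409 rad → d_gc = 14274.4 km
Rhumb line: Δψ = +1.3986, q = Δφ/Δψ = 0.8761, d_rh = R√(Δφ²+q²Δλ²) = 15023.3 km
Excess = 15023.3 − 14274.4 = 748.9 ≈ 749 km

749 km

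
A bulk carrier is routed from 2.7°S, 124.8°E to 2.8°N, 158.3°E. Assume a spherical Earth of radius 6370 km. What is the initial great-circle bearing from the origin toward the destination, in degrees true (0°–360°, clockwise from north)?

80.9°

N = sin Δλ·cos φ₂ = +0.5513;  D = cos φ₁ sin φ₂ − sin φ₁ cos φ₂ cos Δλ = +0.0880
initial course = atan2(N, D) = 80.93°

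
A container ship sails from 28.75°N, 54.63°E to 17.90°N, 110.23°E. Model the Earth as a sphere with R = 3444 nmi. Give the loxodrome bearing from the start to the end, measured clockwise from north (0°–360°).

Δψ = ln[tan(π/4+φ₂/2)/tan(π/4+φ₁/2)] = -0.2066
Δλ = +0.9704 rad (taken the short way round)
course = atan2(Δλ, Δψ) = 102.02°

102.0°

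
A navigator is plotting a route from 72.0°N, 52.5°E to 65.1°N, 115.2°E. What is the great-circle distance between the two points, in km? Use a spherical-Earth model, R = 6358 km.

2523 km

Haversine: a = sin²(Δφ/2)+cos φ₁ cos φ₂ sin²(Δλ/2) = 0.03884;  σ = 2·atan2(√a,√(1−a))
σ = 22.732° → d = Rσ = 6358·0.39674 = 2523 km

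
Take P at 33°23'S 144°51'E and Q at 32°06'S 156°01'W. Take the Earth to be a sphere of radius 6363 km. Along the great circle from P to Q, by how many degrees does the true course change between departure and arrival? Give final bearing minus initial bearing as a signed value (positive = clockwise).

-34.1°

At departure: θ₁ = atan2(sin Δλ cos φ₂, cos φ₁ sin φ₂ − sin φ₁ cos φ₂ cos Δλ) = 105.71°
At arrival: θ₂ = atan2(sin Δλ cos φ₁, −cos φ₂ sin φ₁ + sin φ₂ cos φ₁ cos Δλ) = 71.60°
Δθ = θ₂ − θ₁ = -34.1°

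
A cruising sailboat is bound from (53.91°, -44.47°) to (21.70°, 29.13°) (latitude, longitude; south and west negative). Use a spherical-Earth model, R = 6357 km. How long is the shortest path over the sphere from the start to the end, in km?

6995 km

Haversine: a = sin²(Δφ/2)+cos φ₁ cos φ₂ sin²(Δλ/2) = 0.27334;  σ = 2·atan2(√a,√(1−a))
σ = 63.043° → d = Rσ = 6357·1.10031 = 6995 km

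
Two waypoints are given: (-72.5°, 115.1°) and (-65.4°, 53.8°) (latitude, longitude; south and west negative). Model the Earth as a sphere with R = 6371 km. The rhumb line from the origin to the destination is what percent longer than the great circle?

Great circle: σ = 0.3837 rad → d_gc = Rσ = 2444.9 km
Rhumb: Δφ = +0.1239, Δλ = -1.0699, Δψ = +0.3483, q = Δφ/Δψ = 0.3558 → d_rh = R√(Δφ²+q²Δλ²) = 2550.6 km
Excess = (2550.6 − 2444.9) / 2444.9 = 105.7 / 2444.9 = 4.32% ≈ 4.3%

4.3%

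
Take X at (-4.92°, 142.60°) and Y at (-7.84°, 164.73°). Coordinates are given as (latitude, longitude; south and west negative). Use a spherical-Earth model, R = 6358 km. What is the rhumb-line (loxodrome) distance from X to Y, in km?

Δψ = ln[tan(π/4+φ₂/2)/tan(π/4+φ₁/2)] = -0.0513;  Δφ = -0.0510 rad,  Δλ = +0.3862 rad
q = Δφ/Δψ = 0.9937
d = R·√(Δφ² + q²Δλ²) = 6358·0.38718 = 2462 km

2462 km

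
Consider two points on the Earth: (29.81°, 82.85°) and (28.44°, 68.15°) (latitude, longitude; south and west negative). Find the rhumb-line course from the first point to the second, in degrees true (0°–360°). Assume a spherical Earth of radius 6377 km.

263.9°

Meridional parts: M(φ₁)=+0.5455, M(φ₂)=+0.5181 → ΔM = -0.0274;  Δλ = -0.2566 rad
tan C = Δλ / ΔM = +9.3729 → C = 263.91°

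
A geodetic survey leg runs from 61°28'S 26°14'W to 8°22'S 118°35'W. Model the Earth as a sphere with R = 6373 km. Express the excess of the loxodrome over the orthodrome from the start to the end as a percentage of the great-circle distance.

Great circle: σ = 1.4621 rad → d_gc = Rσ = 9318.1 km
Rhumb: Δφ = +0.9268, Δλ = -1.6118, Δψ = +1.2228, q = Δφ/Δψ = 0.7579 → d_rh = R√(Δφ²+q²Δλ²) = 9772.3 km
Excess = (9772.3 − 9318.1) / 9318.1 = 454.2 / 9318.1 = 4.87% ≈ 4.9%

4.9%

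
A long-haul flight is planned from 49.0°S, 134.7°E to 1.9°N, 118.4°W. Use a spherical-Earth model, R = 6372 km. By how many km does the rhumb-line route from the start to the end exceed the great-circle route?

434 km

Great circle: cos σ = sin φ₁ sin φ₂ + cos φ₁ cos φ₂ cos Δλ,  σ = 1.7881 rad → d_gc = 11394.0 km
Rhumb line: Δψ = +1.0170, q = Δφ/Δψ = 0.8735, d_rh = R√(Δφ²+q²Δλ²) = 11827.8 km
Excess = 11827.8 − 11394.0 = 433.8 ≈ 434 km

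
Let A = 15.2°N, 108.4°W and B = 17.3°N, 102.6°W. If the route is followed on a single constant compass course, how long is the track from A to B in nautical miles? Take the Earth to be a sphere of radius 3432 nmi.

Rhumb course C = atan2(Δλ, Δψ) with Δψ = ln[tan(π/4+φ₂/2)/tan(π/4+φ₁/2)] = +0.0382, Δλ = +0.1012 → C = 69.34°
d = R·|Δφ| / |cos C| = 3432·0.03665 / 0.35289 = 356 nmi

356 nmi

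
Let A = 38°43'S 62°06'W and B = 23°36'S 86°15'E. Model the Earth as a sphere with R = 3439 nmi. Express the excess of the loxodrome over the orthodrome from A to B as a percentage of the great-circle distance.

14.6%

Great circle: σ = 1.9372 rad → d_gc = Rσ = 6662.0 nmi
Rhumb: Δφ = +0.2638, Δλ = +2.5892, Δψ = +0.3099, q = Δφ/Δψ = 0.8514 → d_rh = R√(Δφ²+q²Δλ²) = 7635.4 nmi
Excess = (7635.4 − 6662.0) / 6662.0 = 973.4 / 6662.0 = 14.61% ≈ 14.6%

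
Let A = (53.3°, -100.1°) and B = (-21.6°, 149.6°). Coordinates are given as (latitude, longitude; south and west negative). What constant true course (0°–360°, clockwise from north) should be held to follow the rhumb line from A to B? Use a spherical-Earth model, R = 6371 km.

232.3°

Δψ = ln[tan(π/4+φ₂/2)/tan(π/4+φ₁/2)] = -1.4898
Δλ = -1.9251 rad (taken the short way round)
course = atan2(Δλ, Δψ) = 232.26°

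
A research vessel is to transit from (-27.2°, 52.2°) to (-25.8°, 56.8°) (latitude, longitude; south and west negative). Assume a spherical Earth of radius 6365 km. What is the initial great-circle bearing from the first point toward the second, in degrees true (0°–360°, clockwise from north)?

N = sin Δλ·cos φ₂ = +0.0722;  D = cos φ₁ sin φ₂ − sin φ₁ cos φ₂ cos Δλ = +0.0231
initial course = atan2(N, D) = 72.25°

72.3°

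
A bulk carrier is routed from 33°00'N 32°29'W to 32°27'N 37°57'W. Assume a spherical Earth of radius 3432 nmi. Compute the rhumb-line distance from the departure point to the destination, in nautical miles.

Rhumb course C = atan2(Δλ, Δψ) with Δψ = ln[tan(π/4+φ₂/2)/tan(π/4+φ₁/2)] = -0.0114, Δλ = -0.0954 → C = 263.18°
d = R·|Δφ| / |cos C| = 3432·0.00960 / 0.11875 = 277 nmi

277 nmi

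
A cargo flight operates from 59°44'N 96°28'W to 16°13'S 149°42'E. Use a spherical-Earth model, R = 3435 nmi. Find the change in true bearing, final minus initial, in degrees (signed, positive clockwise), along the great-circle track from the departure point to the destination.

At departure: θ₁ = atan2(sin Δλ cos φ₂, cos φ₁ sin φ₂ − sin φ₁ cos φ₂ cos Δλ) = 282.48°
At arrival: θ₂ = atan2(sin Δλ cos φ₁, −cos φ₂ sin φ₁ + sin φ₂ cos φ₁ cos Δλ) = 210.83°
Δθ = θ₂ − θ₁ = -71.6°

-71.6°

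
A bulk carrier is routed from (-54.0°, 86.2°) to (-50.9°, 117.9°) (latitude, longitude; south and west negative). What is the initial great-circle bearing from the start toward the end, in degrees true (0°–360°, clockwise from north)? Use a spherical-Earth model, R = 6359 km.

θ = atan2( sin Δλ·cos φ₂ ,  cos φ₁ sin φ₂ − sin φ₁ cos φ₂ cos Δλ )
  = atan2(+0.3314, -0.0220) = 93.81°

93.8°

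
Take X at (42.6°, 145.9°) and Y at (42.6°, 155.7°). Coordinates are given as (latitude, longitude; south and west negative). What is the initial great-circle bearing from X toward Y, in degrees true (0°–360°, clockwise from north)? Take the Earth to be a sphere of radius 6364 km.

86.7°

θ = atan2( sin Δλ·cos φ₂ ,  cos φ₁ sin φ₂ − sin φ₁ cos φ₂ cos Δλ )
  = atan2(+0.1253, +0.0073) = 86.68°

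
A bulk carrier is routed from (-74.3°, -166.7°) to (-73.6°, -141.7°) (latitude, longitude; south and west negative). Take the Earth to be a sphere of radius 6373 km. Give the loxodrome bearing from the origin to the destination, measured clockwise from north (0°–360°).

Δψ = ln[tan(π/4+φ₂/2)/tan(π/4+φ₁/2)] = +0.0442
Δλ = +0.4363 rad (taken the short way round)
course = atan2(Δλ, Δψ) = 84.22°

84.2°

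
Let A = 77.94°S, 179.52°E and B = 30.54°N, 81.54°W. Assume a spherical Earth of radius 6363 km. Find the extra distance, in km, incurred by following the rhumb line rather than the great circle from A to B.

632 km

Great circle: cos σ = sin φ₁ sin φ₂ + cos φ₁ cos φ₂ cos Δλ,  σ = 2.1234 rad → d_gc = 13511.1 km
Rhumb line: Δψ = +2.8080, q = Δφ/Δψ = 0.6743, d_rh = R√(Δφ²+q²Δλ²) = 14143.0 km
Excess = 14143.0 − 13511.1 = 631.9 ≈ 632 km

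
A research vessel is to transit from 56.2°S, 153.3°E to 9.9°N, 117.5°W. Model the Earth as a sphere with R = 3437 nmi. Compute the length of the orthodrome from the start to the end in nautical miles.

5865 nmi

cos σ = sin φ₁ sin φ₂ + cos φ₁ cos φ₂ cos Δλ
      = sin(-56.20°)sin(9.90°) + cos(-56.20°)cos(9.90°)cos(89.20°) = -0.1352
σ = 97.771° → d = Rσ = 3437·1.70643 = 5865 nmi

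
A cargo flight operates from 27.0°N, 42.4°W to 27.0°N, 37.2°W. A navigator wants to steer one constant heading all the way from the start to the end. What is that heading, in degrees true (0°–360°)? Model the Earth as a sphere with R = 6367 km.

Δψ = ln[tan(π/4+φ₂/2)/tan(π/4+φ₁/2)] = +0.0000
Δλ = +0.0908 rad (taken the short way round)
course = atan2(Δλ, Δψ) = 90.00°

90.0°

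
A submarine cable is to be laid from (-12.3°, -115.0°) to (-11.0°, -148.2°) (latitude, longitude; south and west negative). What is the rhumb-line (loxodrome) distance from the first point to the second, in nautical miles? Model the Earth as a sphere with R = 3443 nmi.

Δψ = ln[tan(π/4+φ₂/2)/tan(π/4+φ₁/2)] = +0.0232;  Δφ = +0.0227 rad,  Δλ = -0.5794 rad
q = Δφ/Δψ = 0.9794
d = R·√(Δφ² + q²Δλ²) = 3443·0.56795 = 1955 nmi

1955 nmi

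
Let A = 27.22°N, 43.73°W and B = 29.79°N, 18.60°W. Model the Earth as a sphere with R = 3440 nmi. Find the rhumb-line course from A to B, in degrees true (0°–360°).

83.4°

Meridional parts: M(φ₁)=+0.4940, M(φ₂)=+0.5451 → ΔM = +0.0510;  Δλ = +0.4386 rad
tan C = Δλ / ΔM = +8.5917 → C = 83.36°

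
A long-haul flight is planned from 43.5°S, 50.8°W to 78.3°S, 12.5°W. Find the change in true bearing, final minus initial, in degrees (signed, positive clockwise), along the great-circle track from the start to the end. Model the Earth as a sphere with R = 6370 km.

-35.3°

Initial bearing θ₁ = atan2(sin Δλ cos φ₂, cos φ₁ sin φ₂ − sin φ₁ cos φ₂ cos Δλ) = 168.18°
Final bearing θ₂ = (initial bearing from the destination back to the start) + 180° = 132.90°
Δθ = θ₂ − θ₁ = -35.3°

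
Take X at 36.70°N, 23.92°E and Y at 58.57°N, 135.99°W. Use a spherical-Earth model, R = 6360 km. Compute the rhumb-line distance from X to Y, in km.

11958 km

Δψ = ln[tan(π/4+φ₂/2)/tan(π/4+φ₁/2)] = +0.5786;  Δφ = +0.3817 rad,  Δλ = -2.7910 rad
q = Δφ/Δψ = 0.6597
d = R·√(Δφ² + q²Δλ²) = 6360·1.88022 = 11958 km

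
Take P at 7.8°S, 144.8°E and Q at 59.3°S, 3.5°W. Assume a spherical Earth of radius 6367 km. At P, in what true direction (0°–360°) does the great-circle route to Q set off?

196.4°

θ = atan2( sin Δλ·cos φ₂ ,  cos φ₁ sin φ₂ − sin φ₁ cos φ₂ cos Δλ )
  = atan2(-0.2683, -0.9108) = 196.41°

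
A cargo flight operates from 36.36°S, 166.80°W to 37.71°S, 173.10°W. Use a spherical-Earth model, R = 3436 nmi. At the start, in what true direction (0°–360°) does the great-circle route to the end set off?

θ = atan2( sin Δλ·cos φ₂ ,  cos φ₁ sin φ₂ − sin φ₁ cos φ₂ cos Δλ )
  = atan2(-0.0868, -0.0264) = 253.09°

253.1°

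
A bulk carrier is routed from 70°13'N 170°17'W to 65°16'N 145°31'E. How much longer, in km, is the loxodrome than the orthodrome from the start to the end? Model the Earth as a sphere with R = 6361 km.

Great circle: cos σ = sin φ₁ sin φ₂ + cos φ₁ cos φ₂ cos Δλ,  σ = 0.2971 rad → d_gc = 1890.0 km
Rhumb line: Δψ = -0.2290, q = Δφ/Δψ = 0.3773, d_rh = R√(Δφ²+q²Δλ²) = 1931.1 km
Excess = 1931.1 − 1890.0 = 41.1 ≈ 41 km

41 km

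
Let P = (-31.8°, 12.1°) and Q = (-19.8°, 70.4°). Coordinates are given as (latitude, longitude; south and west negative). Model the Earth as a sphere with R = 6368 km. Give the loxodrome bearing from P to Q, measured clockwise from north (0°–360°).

77.1°

Δψ = ln[tan(π/4+φ₂/2)/tan(π/4+φ₁/2)] = +0.2333
Δλ = +1.0175 rad (taken the short way round)
course = atan2(Δλ, Δψ) = 77.09°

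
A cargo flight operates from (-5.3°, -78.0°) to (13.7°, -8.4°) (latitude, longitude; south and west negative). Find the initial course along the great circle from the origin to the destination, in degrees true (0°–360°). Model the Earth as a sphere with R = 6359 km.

N = sin Δλ·cos φ₂ = +0.9106;  D = cos φ₁ sin φ₂ − sin φ₁ cos φ₂ cos Δλ = +0.2671
initial course = atan2(N, D) = 73.65°

73.7°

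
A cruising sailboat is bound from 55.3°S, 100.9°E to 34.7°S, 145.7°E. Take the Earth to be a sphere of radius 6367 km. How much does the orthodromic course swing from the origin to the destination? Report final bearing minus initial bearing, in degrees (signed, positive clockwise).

-33.0°

Initial bearing θ₁ = atan2(sin Δλ cos φ₂, cos φ₁ sin φ₂ − sin φ₁ cos φ₂ cos Δλ) = 74.97°
Final bearing θ₂ = (initial bearing from the destination back to the start) + 180° = 41.97°
Δθ = θ₂ − θ₁ = -33.0°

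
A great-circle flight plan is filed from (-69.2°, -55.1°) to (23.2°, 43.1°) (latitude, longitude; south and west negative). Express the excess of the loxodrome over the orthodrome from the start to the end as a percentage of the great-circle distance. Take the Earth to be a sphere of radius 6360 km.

3.9%

Great circle: σ = 1.9985 rad → d_gc = Rσ = 12710.7 km
Rhumb: Δφ = +1.6127, Δλ = +1.7139, Δψ = +2.1118, q = Δφ/Δψ = 0.7636 → d_rh = R√(Δφ²+q²Δλ²) = 13209.5 km
Excess = (13209.5 − 12710.7) / 12710.7 = 498.8 / 12710.7 = 3.92% ≈ 3.9%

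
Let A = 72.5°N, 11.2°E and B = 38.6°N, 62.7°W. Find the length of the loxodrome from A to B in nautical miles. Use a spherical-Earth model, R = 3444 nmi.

Δψ = ln[tan(π/4+φ₂/2)/tan(π/4+φ₁/2)] = -1.1400;  Δφ = -0.5917 rad,  Δλ = -1.2898 rad
q = Δφ/Δψ = 0.5190
d = R·√(Δφ² + q²Δλ²) = 3444·0.89340 = 3077 nmi

3077 nmi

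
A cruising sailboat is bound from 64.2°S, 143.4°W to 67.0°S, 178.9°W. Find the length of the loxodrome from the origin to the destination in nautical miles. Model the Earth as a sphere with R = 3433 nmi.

894 nmi

Rhumb course C = atan2(Δλ, Δψ) with Δψ = ln[tan(π/4+φ₂/2)/tan(π/4+φ₁/2)] = -0.1184, Δλ = -0.6196 → C = 259.18°
d = R·|Δφ| / |cos C| = 3433·0.04887 / 0.18773 = 894 nmi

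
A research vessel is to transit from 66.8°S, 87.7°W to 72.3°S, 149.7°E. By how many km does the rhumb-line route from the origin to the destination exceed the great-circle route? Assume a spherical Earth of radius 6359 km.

792 km

Great circle: cos σ = sin φ₁ sin φ₂ + cos φ₁ cos φ₂ cos Δλ,  σ = 0.6248 rad → d_gc = 3972.9 km
Rhumb line: Δψ = -0.2764, q = Δφ/Δψ = 0.3473, d_rh = R√(Δφ²+q²Δλ²) = 4765.1 km
Excess = 4765.1 − 3972.9 = 792.2 ≈ 792 km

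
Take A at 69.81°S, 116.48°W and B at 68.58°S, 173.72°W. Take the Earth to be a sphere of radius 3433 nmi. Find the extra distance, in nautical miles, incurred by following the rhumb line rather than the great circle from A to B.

Great circle: cos σ = sin φ₁ sin φ₂ + cos φ₁ cos φ₂ cos Δλ,  σ = 0.3425 rad → d_gc = 1175.7 nmi
Rhumb line: Δψ = +0.0605, q = Δφ/Δψ = 0.3551, d_rh = R√(Δφ²+q²Δλ²) = 1220.1 nmi
Excess = 1220.1 − 1175.7 = 44.4 ≈ 44 nmi

44 nmi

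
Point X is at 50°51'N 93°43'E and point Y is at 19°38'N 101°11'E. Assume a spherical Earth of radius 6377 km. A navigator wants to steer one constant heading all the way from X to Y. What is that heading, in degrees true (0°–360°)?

Δψ = ln[tan(π/4+φ₂/2)/tan(π/4+φ₁/2)] = -0.6844
Δλ = +0.1303 rad (taken the short way round)
course = atan2(Δλ, Δψ) = 169.22°

169.2°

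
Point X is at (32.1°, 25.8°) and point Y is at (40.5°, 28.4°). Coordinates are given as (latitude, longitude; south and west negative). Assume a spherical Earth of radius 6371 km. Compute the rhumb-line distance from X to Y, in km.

963 km

Δψ = ln[tan(π/4+φ₂/2)/tan(π/4+φ₁/2)] = +0.1823;  Δφ = +0.1466 rad,  Δλ = +0.0454 rad
q = Δφ/Δψ = 0.8044
d = R·√(Δφ² + q²Δλ²) = 6371·0.15108 = 963 km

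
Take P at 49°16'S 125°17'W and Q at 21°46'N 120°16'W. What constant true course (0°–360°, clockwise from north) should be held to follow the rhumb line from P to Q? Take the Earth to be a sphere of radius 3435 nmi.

3.6°

Δψ = ln[tan(π/4+φ₂/2)/tan(π/4+φ₁/2)] = +1.3803
Δλ = +0.0876 rad (taken the short way round)
course = atan2(Δλ, Δψ) = 3.63°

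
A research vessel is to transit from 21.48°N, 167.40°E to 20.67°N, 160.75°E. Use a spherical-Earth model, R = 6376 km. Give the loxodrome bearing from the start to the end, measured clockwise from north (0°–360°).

Δψ = ln[tan(π/4+φ₂/2)/tan(π/4+φ₁/2)] = -0.0152
Δλ = -0.1161 rad (taken the short way round)
course = atan2(Δλ, Δψ) = 262.56°

262.6°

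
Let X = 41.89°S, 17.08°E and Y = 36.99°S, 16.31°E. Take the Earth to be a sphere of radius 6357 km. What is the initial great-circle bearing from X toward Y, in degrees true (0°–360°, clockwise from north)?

352.8°

θ = atan2( sin Δλ·cos φ₂ ,  cos φ₁ sin φ₂ − sin φ₁ cos φ₂ cos Δλ )
  = atan2(-0.0107, +0.0854) = 352.83°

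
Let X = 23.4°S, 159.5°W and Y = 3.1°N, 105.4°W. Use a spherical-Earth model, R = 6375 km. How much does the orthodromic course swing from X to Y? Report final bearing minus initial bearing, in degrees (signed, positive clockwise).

At departure: θ₁ = atan2(sin Δλ cos φ₂, cos φ₁ sin φ₂ − sin φ₁ cos φ₂ cos Δλ) = 70.77°
At arrival: θ₂ = atan2(sin Δλ cos φ₁, −cos φ₂ sin φ₁ + sin φ₂ cos φ₁ cos Δλ) = 60.21°
Δθ = θ₂ − θ₁ = -10.6°

-10.6°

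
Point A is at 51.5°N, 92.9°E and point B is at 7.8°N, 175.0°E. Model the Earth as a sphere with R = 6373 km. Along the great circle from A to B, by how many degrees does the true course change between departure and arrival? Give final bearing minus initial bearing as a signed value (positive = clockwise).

+49.8°

Initial bearing θ₁ = atan2(sin Δλ cos φ₂, cos φ₁ sin φ₂ − sin φ₁ cos φ₂ cos Δλ) = 91.29°
Final bearing θ₂ = (initial bearing from the destination back to the start) + 180° = 141.08°
Δθ = θ₂ − θ₁ = +49.8°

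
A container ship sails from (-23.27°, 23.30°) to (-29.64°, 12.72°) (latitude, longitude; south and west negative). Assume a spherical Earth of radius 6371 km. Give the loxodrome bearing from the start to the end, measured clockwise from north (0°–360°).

Δψ = ln[tan(π/4+φ₂/2)/tan(π/4+φ₁/2)] = -0.1243
Δλ = -0.1847 rad (taken the short way round)
course = atan2(Δλ, Δψ) = 236.06°

236.1°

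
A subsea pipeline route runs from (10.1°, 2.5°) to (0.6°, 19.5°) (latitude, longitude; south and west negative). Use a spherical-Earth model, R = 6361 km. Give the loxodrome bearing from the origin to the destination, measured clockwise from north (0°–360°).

119.3°

Meridional parts: M(φ₁)=+0.1772, M(φ₂)=+0.0105 → ΔM = -0.1667;  Δλ = +0.2967 rad
tan C = Δλ / ΔM = -1.7796 → C = 119.33°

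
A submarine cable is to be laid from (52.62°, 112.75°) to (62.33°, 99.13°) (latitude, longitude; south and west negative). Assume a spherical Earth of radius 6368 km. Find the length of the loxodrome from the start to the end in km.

1348 km

Δψ = ln[tan(π/4+φ₂/2)/tan(π/4+φ₁/2)] = +0.3175;  Δφ = +0.1695 rad,  Δλ = -0.2377 rad
q = Δφ/Δψ = 0.5338
d = R·√(Δφ² + q²Δλ²) = 6368·0.21172 = 1348 km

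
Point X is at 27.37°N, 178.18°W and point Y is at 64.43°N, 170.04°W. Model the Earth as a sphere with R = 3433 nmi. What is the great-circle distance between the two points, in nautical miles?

cos σ = sin φ₁ sin φ₂ + cos φ₁ cos φ₂ cos Δλ
      = sin(27.37°)sin(64.43°) + cos(27.37°)cos(64.43°)cos(8.14°) = 0.7941
σ = 37.426° → d = Rσ = 3433·0.65320 = 2242 nmi

2242 nmi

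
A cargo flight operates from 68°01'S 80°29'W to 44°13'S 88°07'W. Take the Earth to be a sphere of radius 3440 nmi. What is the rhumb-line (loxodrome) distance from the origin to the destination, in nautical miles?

1450 nmi

Rhumb course C = atan2(Δλ, Δψ) with Δψ = ln[tan(π/4+φ₂/2)/tan(π/4+φ₁/2)] = +0.7765, Δλ = -0.1332 → C = 350.26°
d = R·|Δφ| / |cos C| = 3440·0.41539 / 0.98560 = 1450 nmi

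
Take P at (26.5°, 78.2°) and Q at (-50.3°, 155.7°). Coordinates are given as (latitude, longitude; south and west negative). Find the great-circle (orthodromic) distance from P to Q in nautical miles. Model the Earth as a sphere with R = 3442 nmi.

Haversine: a = sin²(Δφ/2)+cos φ₁ cos φ₂ sin²(Δλ/2) = 0.60979;  σ = 2·atan2(√a,√(1−a))
σ = 102.684° → d = Rσ = 3442·1.79218 = 6169 nmi

6169 nmi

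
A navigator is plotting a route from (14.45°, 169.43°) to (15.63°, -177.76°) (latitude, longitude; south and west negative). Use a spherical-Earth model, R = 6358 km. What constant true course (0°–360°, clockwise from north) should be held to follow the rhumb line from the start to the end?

84.6°

Meridional parts: M(φ₁)=+0.2549, M(φ₂)=+0.2762 → ΔM = +0.0213;  Δλ = +0.2236 rad
tan C = Δλ / ΔM = +10.4838 → C = 84.55°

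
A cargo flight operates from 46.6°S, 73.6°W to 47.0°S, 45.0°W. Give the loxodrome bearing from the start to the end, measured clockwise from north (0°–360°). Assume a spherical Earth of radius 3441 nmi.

Meridional parts: M(φ₁)=-0.9214, M(φ₂)=-0.9316 → ΔM = -0.0102;  Δλ = +0.4992 rad
tan C = Δλ / ΔM = -48.9448 → C = 91.17°

91.2°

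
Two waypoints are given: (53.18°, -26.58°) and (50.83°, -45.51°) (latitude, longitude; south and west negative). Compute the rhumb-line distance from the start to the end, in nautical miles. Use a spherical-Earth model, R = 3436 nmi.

Rhumb course C = atan2(Δλ, Δψ) with Δψ = ln[tan(π/4+φ₂/2)/tan(π/4+φ₁/2)] = -0.0666, Δλ = -0.3304 → C = 258.60°
d = R·|Δφ| / |cos C| = 3436·0.04102 / 0.19774 = 713 nmi

713 nmi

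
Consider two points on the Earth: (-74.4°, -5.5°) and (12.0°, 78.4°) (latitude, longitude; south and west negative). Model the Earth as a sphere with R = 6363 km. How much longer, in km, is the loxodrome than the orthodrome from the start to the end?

431 km

Great circle: cos σ = sin φ₁ sin φ₂ + cos φ₁ cos φ₂ cos Δλ,  σ = 1.7440 rad → d_gc = 11096.8 km
Rhumb line: Δψ = +2.1989, q = Δφ/Δψ = 0.6858, d_rh = R√(Δφ²+q²Δλ²) = 11528.1 km
Excess = 11528.1 − 11096.8 = 431.3 ≈ 431 km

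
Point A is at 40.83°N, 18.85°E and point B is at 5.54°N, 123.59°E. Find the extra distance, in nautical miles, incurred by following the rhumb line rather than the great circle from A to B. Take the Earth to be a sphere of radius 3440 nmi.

191 nmi

Great circle: cos σ = sin φ₁ sin φ₂ + cos φ₁ cos φ₂ cos Δλ,  σ = 1.6997 rad → d_gc = 5846.8 nmi
Rhumb line: Δψ = -0.6851, q = Δφ/Δψ = 0.8990, d_rh = R√(Δφ²+q²Δλ²) = 6037.6 nmi
Excess = 6037.6 − 5846.8 = 190.8 ≈ 191 nmi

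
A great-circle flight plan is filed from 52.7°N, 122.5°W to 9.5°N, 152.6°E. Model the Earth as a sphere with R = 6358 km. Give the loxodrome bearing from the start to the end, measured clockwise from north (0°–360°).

238.2°

Δψ = ln[tan(π/4+φ₂/2)/tan(π/4+φ₁/2)] = -0.9196
Δλ = -1.4818 rad (taken the short way round)
course = atan2(Δλ, Δψ) = 238.18°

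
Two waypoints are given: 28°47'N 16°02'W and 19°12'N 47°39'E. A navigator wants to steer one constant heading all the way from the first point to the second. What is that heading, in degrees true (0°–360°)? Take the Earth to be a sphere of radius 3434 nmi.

99.4°

Meridional parts: M(φ₁)=+0.5249, M(φ₂)=+0.3416 → ΔM = -0.1834;  Δλ = +1.1115 rad
tan C = Δλ / ΔM = -6.0612 → C = 99.37°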